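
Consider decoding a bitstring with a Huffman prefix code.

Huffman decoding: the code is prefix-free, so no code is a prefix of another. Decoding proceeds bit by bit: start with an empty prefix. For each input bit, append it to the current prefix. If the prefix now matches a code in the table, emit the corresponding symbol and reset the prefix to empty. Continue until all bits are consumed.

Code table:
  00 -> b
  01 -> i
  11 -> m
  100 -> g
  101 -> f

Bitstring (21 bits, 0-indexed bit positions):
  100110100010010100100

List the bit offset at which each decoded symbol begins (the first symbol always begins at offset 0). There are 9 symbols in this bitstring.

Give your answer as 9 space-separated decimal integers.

Bit 0: prefix='1' (no match yet)
Bit 1: prefix='10' (no match yet)
Bit 2: prefix='100' -> emit 'g', reset
Bit 3: prefix='1' (no match yet)
Bit 4: prefix='11' -> emit 'm', reset
Bit 5: prefix='0' (no match yet)
Bit 6: prefix='01' -> emit 'i', reset
Bit 7: prefix='0' (no match yet)
Bit 8: prefix='00' -> emit 'b', reset
Bit 9: prefix='0' (no match yet)
Bit 10: prefix='01' -> emit 'i', reset
Bit 11: prefix='0' (no match yet)
Bit 12: prefix='00' -> emit 'b', reset
Bit 13: prefix='1' (no match yet)
Bit 14: prefix='10' (no match yet)
Bit 15: prefix='101' -> emit 'f', reset
Bit 16: prefix='0' (no match yet)
Bit 17: prefix='00' -> emit 'b', reset
Bit 18: prefix='1' (no match yet)
Bit 19: prefix='10' (no match yet)
Bit 20: prefix='100' -> emit 'g', reset

Answer: 0 3 5 7 9 11 13 16 18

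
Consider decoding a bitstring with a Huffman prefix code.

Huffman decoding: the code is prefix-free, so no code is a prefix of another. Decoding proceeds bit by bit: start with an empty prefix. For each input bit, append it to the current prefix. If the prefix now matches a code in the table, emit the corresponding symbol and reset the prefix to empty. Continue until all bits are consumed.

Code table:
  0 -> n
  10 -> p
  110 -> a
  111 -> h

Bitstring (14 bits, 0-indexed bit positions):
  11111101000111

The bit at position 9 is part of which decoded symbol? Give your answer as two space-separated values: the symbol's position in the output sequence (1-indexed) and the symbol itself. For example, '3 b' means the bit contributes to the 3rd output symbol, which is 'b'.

Answer: 5 n

Derivation:
Bit 0: prefix='1' (no match yet)
Bit 1: prefix='11' (no match yet)
Bit 2: prefix='111' -> emit 'h', reset
Bit 3: prefix='1' (no match yet)
Bit 4: prefix='11' (no match yet)
Bit 5: prefix='111' -> emit 'h', reset
Bit 6: prefix='0' -> emit 'n', reset
Bit 7: prefix='1' (no match yet)
Bit 8: prefix='10' -> emit 'p', reset
Bit 9: prefix='0' -> emit 'n', reset
Bit 10: prefix='0' -> emit 'n', reset
Bit 11: prefix='1' (no match yet)
Bit 12: prefix='11' (no match yet)
Bit 13: prefix='111' -> emit 'h', reset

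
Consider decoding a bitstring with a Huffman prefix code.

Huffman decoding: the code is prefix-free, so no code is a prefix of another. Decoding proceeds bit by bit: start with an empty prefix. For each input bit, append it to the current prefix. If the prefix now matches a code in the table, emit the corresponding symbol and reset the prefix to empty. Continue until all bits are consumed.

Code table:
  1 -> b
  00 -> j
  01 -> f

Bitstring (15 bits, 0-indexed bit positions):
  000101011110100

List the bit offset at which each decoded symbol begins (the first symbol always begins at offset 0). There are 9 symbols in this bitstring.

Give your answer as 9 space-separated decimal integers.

Bit 0: prefix='0' (no match yet)
Bit 1: prefix='00' -> emit 'j', reset
Bit 2: prefix='0' (no match yet)
Bit 3: prefix='01' -> emit 'f', reset
Bit 4: prefix='0' (no match yet)
Bit 5: prefix='01' -> emit 'f', reset
Bit 6: prefix='0' (no match yet)
Bit 7: prefix='01' -> emit 'f', reset
Bit 8: prefix='1' -> emit 'b', reset
Bit 9: prefix='1' -> emit 'b', reset
Bit 10: prefix='1' -> emit 'b', reset
Bit 11: prefix='0' (no match yet)
Bit 12: prefix='01' -> emit 'f', reset
Bit 13: prefix='0' (no match yet)
Bit 14: prefix='00' -> emit 'j', reset

Answer: 0 2 4 6 8 9 10 11 13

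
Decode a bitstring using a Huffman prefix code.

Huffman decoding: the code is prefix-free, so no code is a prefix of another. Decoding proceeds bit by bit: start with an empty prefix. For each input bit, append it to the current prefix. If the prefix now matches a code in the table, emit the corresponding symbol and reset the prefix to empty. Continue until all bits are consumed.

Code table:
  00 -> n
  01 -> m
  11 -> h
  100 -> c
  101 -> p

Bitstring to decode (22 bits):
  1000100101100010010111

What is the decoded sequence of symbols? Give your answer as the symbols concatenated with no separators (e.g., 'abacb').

Answer: cmnpcmnph

Derivation:
Bit 0: prefix='1' (no match yet)
Bit 1: prefix='10' (no match yet)
Bit 2: prefix='100' -> emit 'c', reset
Bit 3: prefix='0' (no match yet)
Bit 4: prefix='01' -> emit 'm', reset
Bit 5: prefix='0' (no match yet)
Bit 6: prefix='00' -> emit 'n', reset
Bit 7: prefix='1' (no match yet)
Bit 8: prefix='10' (no match yet)
Bit 9: prefix='101' -> emit 'p', reset
Bit 10: prefix='1' (no match yet)
Bit 11: prefix='10' (no match yet)
Bit 12: prefix='100' -> emit 'c', reset
Bit 13: prefix='0' (no match yet)
Bit 14: prefix='01' -> emit 'm', reset
Bit 15: prefix='0' (no match yet)
Bit 16: prefix='00' -> emit 'n', reset
Bit 17: prefix='1' (no match yet)
Bit 18: prefix='10' (no match yet)
Bit 19: prefix='101' -> emit 'p', reset
Bit 20: prefix='1' (no match yet)
Bit 21: prefix='11' -> emit 'h', reset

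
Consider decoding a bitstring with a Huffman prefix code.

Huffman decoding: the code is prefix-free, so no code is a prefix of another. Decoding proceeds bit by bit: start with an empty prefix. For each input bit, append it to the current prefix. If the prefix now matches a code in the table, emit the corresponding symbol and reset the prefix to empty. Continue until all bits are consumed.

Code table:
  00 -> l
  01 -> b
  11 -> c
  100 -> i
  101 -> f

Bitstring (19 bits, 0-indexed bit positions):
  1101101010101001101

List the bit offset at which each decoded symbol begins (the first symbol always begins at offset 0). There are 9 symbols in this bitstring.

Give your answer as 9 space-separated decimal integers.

Answer: 0 2 4 7 9 11 13 15 17

Derivation:
Bit 0: prefix='1' (no match yet)
Bit 1: prefix='11' -> emit 'c', reset
Bit 2: prefix='0' (no match yet)
Bit 3: prefix='01' -> emit 'b', reset
Bit 4: prefix='1' (no match yet)
Bit 5: prefix='10' (no match yet)
Bit 6: prefix='101' -> emit 'f', reset
Bit 7: prefix='0' (no match yet)
Bit 8: prefix='01' -> emit 'b', reset
Bit 9: prefix='0' (no match yet)
Bit 10: prefix='01' -> emit 'b', reset
Bit 11: prefix='0' (no match yet)
Bit 12: prefix='01' -> emit 'b', reset
Bit 13: prefix='0' (no match yet)
Bit 14: prefix='00' -> emit 'l', reset
Bit 15: prefix='1' (no match yet)
Bit 16: prefix='11' -> emit 'c', reset
Bit 17: prefix='0' (no match yet)
Bit 18: prefix='01' -> emit 'b', reset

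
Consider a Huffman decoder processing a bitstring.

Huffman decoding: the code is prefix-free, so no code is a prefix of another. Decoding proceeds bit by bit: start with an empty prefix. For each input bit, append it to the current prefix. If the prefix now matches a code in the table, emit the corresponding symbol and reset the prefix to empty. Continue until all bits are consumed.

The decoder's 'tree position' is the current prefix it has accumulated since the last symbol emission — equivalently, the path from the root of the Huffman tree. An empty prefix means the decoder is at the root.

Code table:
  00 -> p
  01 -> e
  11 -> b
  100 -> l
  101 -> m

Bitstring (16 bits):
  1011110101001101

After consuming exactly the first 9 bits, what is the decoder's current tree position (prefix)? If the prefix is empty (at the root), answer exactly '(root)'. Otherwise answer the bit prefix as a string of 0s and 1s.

Bit 0: prefix='1' (no match yet)
Bit 1: prefix='10' (no match yet)
Bit 2: prefix='101' -> emit 'm', reset
Bit 3: prefix='1' (no match yet)
Bit 4: prefix='11' -> emit 'b', reset
Bit 5: prefix='1' (no match yet)
Bit 6: prefix='10' (no match yet)
Bit 7: prefix='101' -> emit 'm', reset
Bit 8: prefix='0' (no match yet)

Answer: 0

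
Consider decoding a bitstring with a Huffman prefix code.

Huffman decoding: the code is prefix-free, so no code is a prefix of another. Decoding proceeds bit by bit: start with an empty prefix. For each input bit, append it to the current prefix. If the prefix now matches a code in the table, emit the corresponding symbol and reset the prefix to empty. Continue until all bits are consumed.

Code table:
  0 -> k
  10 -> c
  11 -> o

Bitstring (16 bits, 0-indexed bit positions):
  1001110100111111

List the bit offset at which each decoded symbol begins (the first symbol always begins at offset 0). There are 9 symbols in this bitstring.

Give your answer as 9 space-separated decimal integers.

Answer: 0 2 3 5 7 9 10 12 14

Derivation:
Bit 0: prefix='1' (no match yet)
Bit 1: prefix='10' -> emit 'c', reset
Bit 2: prefix='0' -> emit 'k', reset
Bit 3: prefix='1' (no match yet)
Bit 4: prefix='11' -> emit 'o', reset
Bit 5: prefix='1' (no match yet)
Bit 6: prefix='10' -> emit 'c', reset
Bit 7: prefix='1' (no match yet)
Bit 8: prefix='10' -> emit 'c', reset
Bit 9: prefix='0' -> emit 'k', reset
Bit 10: prefix='1' (no match yet)
Bit 11: prefix='11' -> emit 'o', reset
Bit 12: prefix='1' (no match yet)
Bit 13: prefix='11' -> emit 'o', reset
Bit 14: prefix='1' (no match yet)
Bit 15: prefix='11' -> emit 'o', reset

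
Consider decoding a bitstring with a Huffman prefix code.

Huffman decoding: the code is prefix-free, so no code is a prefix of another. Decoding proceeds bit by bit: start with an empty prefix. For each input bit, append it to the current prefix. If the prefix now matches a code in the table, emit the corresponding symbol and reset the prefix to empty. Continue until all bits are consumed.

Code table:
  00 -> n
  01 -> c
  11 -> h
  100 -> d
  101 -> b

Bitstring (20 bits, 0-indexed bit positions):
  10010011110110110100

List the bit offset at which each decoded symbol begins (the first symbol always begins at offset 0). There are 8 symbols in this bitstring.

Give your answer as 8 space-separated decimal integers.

Bit 0: prefix='1' (no match yet)
Bit 1: prefix='10' (no match yet)
Bit 2: prefix='100' -> emit 'd', reset
Bit 3: prefix='1' (no match yet)
Bit 4: prefix='10' (no match yet)
Bit 5: prefix='100' -> emit 'd', reset
Bit 6: prefix='1' (no match yet)
Bit 7: prefix='11' -> emit 'h', reset
Bit 8: prefix='1' (no match yet)
Bit 9: prefix='11' -> emit 'h', reset
Bit 10: prefix='0' (no match yet)
Bit 11: prefix='01' -> emit 'c', reset
Bit 12: prefix='1' (no match yet)
Bit 13: prefix='10' (no match yet)
Bit 14: prefix='101' -> emit 'b', reset
Bit 15: prefix='1' (no match yet)
Bit 16: prefix='10' (no match yet)
Bit 17: prefix='101' -> emit 'b', reset
Bit 18: prefix='0' (no match yet)
Bit 19: prefix='00' -> emit 'n', reset

Answer: 0 3 6 8 10 12 15 18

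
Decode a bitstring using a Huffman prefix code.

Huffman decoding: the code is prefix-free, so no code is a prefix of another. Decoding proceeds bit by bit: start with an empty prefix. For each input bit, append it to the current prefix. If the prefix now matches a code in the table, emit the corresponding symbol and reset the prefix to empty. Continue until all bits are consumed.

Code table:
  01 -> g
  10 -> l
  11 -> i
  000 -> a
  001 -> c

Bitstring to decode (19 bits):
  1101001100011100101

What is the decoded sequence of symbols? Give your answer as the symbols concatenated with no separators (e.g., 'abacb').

Bit 0: prefix='1' (no match yet)
Bit 1: prefix='11' -> emit 'i', reset
Bit 2: prefix='0' (no match yet)
Bit 3: prefix='01' -> emit 'g', reset
Bit 4: prefix='0' (no match yet)
Bit 5: prefix='00' (no match yet)
Bit 6: prefix='001' -> emit 'c', reset
Bit 7: prefix='1' (no match yet)
Bit 8: prefix='10' -> emit 'l', reset
Bit 9: prefix='0' (no match yet)
Bit 10: prefix='00' (no match yet)
Bit 11: prefix='001' -> emit 'c', reset
Bit 12: prefix='1' (no match yet)
Bit 13: prefix='11' -> emit 'i', reset
Bit 14: prefix='0' (no match yet)
Bit 15: prefix='00' (no match yet)
Bit 16: prefix='001' -> emit 'c', reset
Bit 17: prefix='0' (no match yet)
Bit 18: prefix='01' -> emit 'g', reset

Answer: igclcicg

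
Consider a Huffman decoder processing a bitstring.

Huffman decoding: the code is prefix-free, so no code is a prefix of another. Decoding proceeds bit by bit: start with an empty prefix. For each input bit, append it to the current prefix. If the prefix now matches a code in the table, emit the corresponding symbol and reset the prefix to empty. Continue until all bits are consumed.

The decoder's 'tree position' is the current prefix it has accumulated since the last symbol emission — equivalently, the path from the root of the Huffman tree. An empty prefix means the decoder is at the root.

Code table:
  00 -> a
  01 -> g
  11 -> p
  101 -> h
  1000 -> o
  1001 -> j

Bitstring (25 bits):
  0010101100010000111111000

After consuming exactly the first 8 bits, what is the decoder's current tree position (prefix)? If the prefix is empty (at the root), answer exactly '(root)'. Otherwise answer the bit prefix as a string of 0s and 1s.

Answer: 1

Derivation:
Bit 0: prefix='0' (no match yet)
Bit 1: prefix='00' -> emit 'a', reset
Bit 2: prefix='1' (no match yet)
Bit 3: prefix='10' (no match yet)
Bit 4: prefix='101' -> emit 'h', reset
Bit 5: prefix='0' (no match yet)
Bit 6: prefix='01' -> emit 'g', reset
Bit 7: prefix='1' (no match yet)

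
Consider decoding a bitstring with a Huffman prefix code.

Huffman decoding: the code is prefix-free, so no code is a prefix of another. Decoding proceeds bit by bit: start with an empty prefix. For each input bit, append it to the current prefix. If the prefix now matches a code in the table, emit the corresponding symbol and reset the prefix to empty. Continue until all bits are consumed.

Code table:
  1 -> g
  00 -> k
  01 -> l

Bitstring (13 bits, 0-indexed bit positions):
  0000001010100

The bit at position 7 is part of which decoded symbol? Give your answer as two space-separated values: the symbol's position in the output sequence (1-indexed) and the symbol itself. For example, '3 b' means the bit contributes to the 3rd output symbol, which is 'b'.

Bit 0: prefix='0' (no match yet)
Bit 1: prefix='00' -> emit 'k', reset
Bit 2: prefix='0' (no match yet)
Bit 3: prefix='00' -> emit 'k', reset
Bit 4: prefix='0' (no match yet)
Bit 5: prefix='00' -> emit 'k', reset
Bit 6: prefix='1' -> emit 'g', reset
Bit 7: prefix='0' (no match yet)
Bit 8: prefix='01' -> emit 'l', reset
Bit 9: prefix='0' (no match yet)
Bit 10: prefix='01' -> emit 'l', reset
Bit 11: prefix='0' (no match yet)

Answer: 5 l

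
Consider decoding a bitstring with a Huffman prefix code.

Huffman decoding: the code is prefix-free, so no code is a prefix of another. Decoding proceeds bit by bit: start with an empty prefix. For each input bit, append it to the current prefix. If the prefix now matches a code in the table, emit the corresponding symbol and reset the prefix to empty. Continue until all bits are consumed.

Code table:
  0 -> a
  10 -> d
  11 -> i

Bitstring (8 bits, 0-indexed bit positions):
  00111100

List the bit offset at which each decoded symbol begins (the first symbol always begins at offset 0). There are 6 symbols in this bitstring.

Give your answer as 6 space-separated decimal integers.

Answer: 0 1 2 4 6 7

Derivation:
Bit 0: prefix='0' -> emit 'a', reset
Bit 1: prefix='0' -> emit 'a', reset
Bit 2: prefix='1' (no match yet)
Bit 3: prefix='11' -> emit 'i', reset
Bit 4: prefix='1' (no match yet)
Bit 5: prefix='11' -> emit 'i', reset
Bit 6: prefix='0' -> emit 'a', reset
Bit 7: prefix='0' -> emit 'a', reset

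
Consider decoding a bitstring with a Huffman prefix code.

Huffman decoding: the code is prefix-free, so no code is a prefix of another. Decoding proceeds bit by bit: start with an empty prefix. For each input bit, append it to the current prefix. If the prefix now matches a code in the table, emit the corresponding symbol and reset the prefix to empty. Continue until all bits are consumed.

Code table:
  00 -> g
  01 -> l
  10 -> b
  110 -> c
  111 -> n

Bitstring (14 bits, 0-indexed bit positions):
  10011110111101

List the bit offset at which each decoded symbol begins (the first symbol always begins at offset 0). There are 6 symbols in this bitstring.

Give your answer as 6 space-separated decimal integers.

Answer: 0 2 4 7 9 12

Derivation:
Bit 0: prefix='1' (no match yet)
Bit 1: prefix='10' -> emit 'b', reset
Bit 2: prefix='0' (no match yet)
Bit 3: prefix='01' -> emit 'l', reset
Bit 4: prefix='1' (no match yet)
Bit 5: prefix='11' (no match yet)
Bit 6: prefix='111' -> emit 'n', reset
Bit 7: prefix='0' (no match yet)
Bit 8: prefix='01' -> emit 'l', reset
Bit 9: prefix='1' (no match yet)
Bit 10: prefix='11' (no match yet)
Bit 11: prefix='111' -> emit 'n', reset
Bit 12: prefix='0' (no match yet)
Bit 13: prefix='01' -> emit 'l', reset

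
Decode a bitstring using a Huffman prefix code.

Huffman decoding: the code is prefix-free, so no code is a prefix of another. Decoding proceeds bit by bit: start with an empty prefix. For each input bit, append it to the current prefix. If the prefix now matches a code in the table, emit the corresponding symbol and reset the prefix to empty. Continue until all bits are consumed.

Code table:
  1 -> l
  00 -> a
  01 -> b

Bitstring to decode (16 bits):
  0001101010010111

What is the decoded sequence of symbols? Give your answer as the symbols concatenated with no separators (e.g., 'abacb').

Answer: ablbbalbll

Derivation:
Bit 0: prefix='0' (no match yet)
Bit 1: prefix='00' -> emit 'a', reset
Bit 2: prefix='0' (no match yet)
Bit 3: prefix='01' -> emit 'b', reset
Bit 4: prefix='1' -> emit 'l', reset
Bit 5: prefix='0' (no match yet)
Bit 6: prefix='01' -> emit 'b', reset
Bit 7: prefix='0' (no match yet)
Bit 8: prefix='01' -> emit 'b', reset
Bit 9: prefix='0' (no match yet)
Bit 10: prefix='00' -> emit 'a', reset
Bit 11: prefix='1' -> emit 'l', reset
Bit 12: prefix='0' (no match yet)
Bit 13: prefix='01' -> emit 'b', reset
Bit 14: prefix='1' -> emit 'l', reset
Bit 15: prefix='1' -> emit 'l', reset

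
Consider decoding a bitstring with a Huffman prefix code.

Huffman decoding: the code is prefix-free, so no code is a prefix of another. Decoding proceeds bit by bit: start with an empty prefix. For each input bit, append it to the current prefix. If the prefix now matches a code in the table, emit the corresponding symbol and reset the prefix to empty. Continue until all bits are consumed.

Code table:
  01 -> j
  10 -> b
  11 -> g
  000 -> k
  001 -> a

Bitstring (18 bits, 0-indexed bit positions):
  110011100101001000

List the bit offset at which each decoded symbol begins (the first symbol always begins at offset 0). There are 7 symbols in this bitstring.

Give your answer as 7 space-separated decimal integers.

Answer: 0 2 5 7 10 12 15

Derivation:
Bit 0: prefix='1' (no match yet)
Bit 1: prefix='11' -> emit 'g', reset
Bit 2: prefix='0' (no match yet)
Bit 3: prefix='00' (no match yet)
Bit 4: prefix='001' -> emit 'a', reset
Bit 5: prefix='1' (no match yet)
Bit 6: prefix='11' -> emit 'g', reset
Bit 7: prefix='0' (no match yet)
Bit 8: prefix='00' (no match yet)
Bit 9: prefix='001' -> emit 'a', reset
Bit 10: prefix='0' (no match yet)
Bit 11: prefix='01' -> emit 'j', reset
Bit 12: prefix='0' (no match yet)
Bit 13: prefix='00' (no match yet)
Bit 14: prefix='001' -> emit 'a', reset
Bit 15: prefix='0' (no match yet)
Bit 16: prefix='00' (no match yet)
Bit 17: prefix='000' -> emit 'k', reset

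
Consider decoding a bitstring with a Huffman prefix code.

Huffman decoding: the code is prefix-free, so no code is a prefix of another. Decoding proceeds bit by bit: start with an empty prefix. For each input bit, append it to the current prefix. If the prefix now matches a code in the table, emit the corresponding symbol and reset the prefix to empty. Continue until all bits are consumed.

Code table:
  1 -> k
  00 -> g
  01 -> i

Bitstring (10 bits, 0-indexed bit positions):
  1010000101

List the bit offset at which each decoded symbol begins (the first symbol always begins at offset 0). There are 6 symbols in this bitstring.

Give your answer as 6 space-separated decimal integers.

Bit 0: prefix='1' -> emit 'k', reset
Bit 1: prefix='0' (no match yet)
Bit 2: prefix='01' -> emit 'i', reset
Bit 3: prefix='0' (no match yet)
Bit 4: prefix='00' -> emit 'g', reset
Bit 5: prefix='0' (no match yet)
Bit 6: prefix='00' -> emit 'g', reset
Bit 7: prefix='1' -> emit 'k', reset
Bit 8: prefix='0' (no match yet)
Bit 9: prefix='01' -> emit 'i', reset

Answer: 0 1 3 5 7 8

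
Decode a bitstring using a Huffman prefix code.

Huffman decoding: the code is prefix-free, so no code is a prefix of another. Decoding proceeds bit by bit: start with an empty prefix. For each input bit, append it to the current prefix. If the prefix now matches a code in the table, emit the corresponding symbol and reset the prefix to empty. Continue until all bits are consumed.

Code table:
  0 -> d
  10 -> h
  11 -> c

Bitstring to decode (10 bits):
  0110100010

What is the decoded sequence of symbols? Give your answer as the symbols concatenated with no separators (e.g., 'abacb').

Bit 0: prefix='0' -> emit 'd', reset
Bit 1: prefix='1' (no match yet)
Bit 2: prefix='11' -> emit 'c', reset
Bit 3: prefix='0' -> emit 'd', reset
Bit 4: prefix='1' (no match yet)
Bit 5: prefix='10' -> emit 'h', reset
Bit 6: prefix='0' -> emit 'd', reset
Bit 7: prefix='0' -> emit 'd', reset
Bit 8: prefix='1' (no match yet)
Bit 9: prefix='10' -> emit 'h', reset

Answer: dcdhddh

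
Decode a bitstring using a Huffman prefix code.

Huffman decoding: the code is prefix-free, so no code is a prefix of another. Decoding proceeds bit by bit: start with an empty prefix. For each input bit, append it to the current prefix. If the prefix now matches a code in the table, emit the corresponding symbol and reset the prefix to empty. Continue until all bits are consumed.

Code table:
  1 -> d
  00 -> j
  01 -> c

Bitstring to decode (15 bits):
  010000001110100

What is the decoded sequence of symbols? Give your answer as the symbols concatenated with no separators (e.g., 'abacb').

Answer: cjjjdddcj

Derivation:
Bit 0: prefix='0' (no match yet)
Bit 1: prefix='01' -> emit 'c', reset
Bit 2: prefix='0' (no match yet)
Bit 3: prefix='00' -> emit 'j', reset
Bit 4: prefix='0' (no match yet)
Bit 5: prefix='00' -> emit 'j', reset
Bit 6: prefix='0' (no match yet)
Bit 7: prefix='00' -> emit 'j', reset
Bit 8: prefix='1' -> emit 'd', reset
Bit 9: prefix='1' -> emit 'd', reset
Bit 10: prefix='1' -> emit 'd', reset
Bit 11: prefix='0' (no match yet)
Bit 12: prefix='01' -> emit 'c', reset
Bit 13: prefix='0' (no match yet)
Bit 14: prefix='00' -> emit 'j', reset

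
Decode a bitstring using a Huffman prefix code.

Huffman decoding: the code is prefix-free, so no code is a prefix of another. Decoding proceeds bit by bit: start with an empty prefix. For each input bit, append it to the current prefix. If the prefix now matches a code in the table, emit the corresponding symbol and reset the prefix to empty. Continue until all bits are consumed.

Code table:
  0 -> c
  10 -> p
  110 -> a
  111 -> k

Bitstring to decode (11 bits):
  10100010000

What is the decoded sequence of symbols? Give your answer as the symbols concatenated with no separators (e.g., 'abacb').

Bit 0: prefix='1' (no match yet)
Bit 1: prefix='10' -> emit 'p', reset
Bit 2: prefix='1' (no match yet)
Bit 3: prefix='10' -> emit 'p', reset
Bit 4: prefix='0' -> emit 'c', reset
Bit 5: prefix='0' -> emit 'c', reset
Bit 6: prefix='1' (no match yet)
Bit 7: prefix='10' -> emit 'p', reset
Bit 8: prefix='0' -> emit 'c', reset
Bit 9: prefix='0' -> emit 'c', reset
Bit 10: prefix='0' -> emit 'c', reset

Answer: ppccpccc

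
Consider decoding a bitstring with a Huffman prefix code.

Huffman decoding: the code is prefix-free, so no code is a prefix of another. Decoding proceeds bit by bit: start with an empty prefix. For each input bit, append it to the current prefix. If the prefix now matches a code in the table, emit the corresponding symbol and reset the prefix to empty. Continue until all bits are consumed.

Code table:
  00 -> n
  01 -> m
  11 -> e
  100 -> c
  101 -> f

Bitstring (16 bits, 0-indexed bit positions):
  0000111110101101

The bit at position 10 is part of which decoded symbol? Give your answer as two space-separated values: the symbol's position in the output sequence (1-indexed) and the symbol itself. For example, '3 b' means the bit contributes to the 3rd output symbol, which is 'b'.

Bit 0: prefix='0' (no match yet)
Bit 1: prefix='00' -> emit 'n', reset
Bit 2: prefix='0' (no match yet)
Bit 3: prefix='00' -> emit 'n', reset
Bit 4: prefix='1' (no match yet)
Bit 5: prefix='11' -> emit 'e', reset
Bit 6: prefix='1' (no match yet)
Bit 7: prefix='11' -> emit 'e', reset
Bit 8: prefix='1' (no match yet)
Bit 9: prefix='10' (no match yet)
Bit 10: prefix='101' -> emit 'f', reset
Bit 11: prefix='0' (no match yet)
Bit 12: prefix='01' -> emit 'm', reset
Bit 13: prefix='1' (no match yet)
Bit 14: prefix='10' (no match yet)

Answer: 5 f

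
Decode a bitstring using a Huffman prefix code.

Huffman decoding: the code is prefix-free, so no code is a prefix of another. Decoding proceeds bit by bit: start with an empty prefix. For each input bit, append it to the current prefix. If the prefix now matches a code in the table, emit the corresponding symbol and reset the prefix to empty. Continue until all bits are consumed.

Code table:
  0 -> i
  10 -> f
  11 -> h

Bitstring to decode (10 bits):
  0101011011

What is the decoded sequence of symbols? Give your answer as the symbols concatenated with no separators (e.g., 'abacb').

Bit 0: prefix='0' -> emit 'i', reset
Bit 1: prefix='1' (no match yet)
Bit 2: prefix='10' -> emit 'f', reset
Bit 3: prefix='1' (no match yet)
Bit 4: prefix='10' -> emit 'f', reset
Bit 5: prefix='1' (no match yet)
Bit 6: prefix='11' -> emit 'h', reset
Bit 7: prefix='0' -> emit 'i', reset
Bit 8: prefix='1' (no match yet)
Bit 9: prefix='11' -> emit 'h', reset

Answer: iffhih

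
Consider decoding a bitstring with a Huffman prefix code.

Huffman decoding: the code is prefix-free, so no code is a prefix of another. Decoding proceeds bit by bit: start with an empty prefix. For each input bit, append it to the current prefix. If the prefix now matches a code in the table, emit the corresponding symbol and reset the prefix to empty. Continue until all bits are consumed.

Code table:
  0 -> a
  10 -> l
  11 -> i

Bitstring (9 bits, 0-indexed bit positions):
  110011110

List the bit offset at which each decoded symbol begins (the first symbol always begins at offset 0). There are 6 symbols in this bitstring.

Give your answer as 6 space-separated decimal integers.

Answer: 0 2 3 4 6 8

Derivation:
Bit 0: prefix='1' (no match yet)
Bit 1: prefix='11' -> emit 'i', reset
Bit 2: prefix='0' -> emit 'a', reset
Bit 3: prefix='0' -> emit 'a', reset
Bit 4: prefix='1' (no match yet)
Bit 5: prefix='11' -> emit 'i', reset
Bit 6: prefix='1' (no match yet)
Bit 7: prefix='11' -> emit 'i', reset
Bit 8: prefix='0' -> emit 'a', reset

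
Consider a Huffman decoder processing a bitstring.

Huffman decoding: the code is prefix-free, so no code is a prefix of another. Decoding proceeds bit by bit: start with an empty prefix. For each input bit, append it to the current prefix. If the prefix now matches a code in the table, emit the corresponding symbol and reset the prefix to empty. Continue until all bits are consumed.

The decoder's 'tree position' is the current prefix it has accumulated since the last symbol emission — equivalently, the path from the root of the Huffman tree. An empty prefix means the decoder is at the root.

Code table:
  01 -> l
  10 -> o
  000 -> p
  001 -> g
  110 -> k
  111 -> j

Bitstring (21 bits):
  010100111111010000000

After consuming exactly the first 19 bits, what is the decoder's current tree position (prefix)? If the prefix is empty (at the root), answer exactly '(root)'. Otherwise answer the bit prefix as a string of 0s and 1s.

Answer: 0

Derivation:
Bit 0: prefix='0' (no match yet)
Bit 1: prefix='01' -> emit 'l', reset
Bit 2: prefix='0' (no match yet)
Bit 3: prefix='01' -> emit 'l', reset
Bit 4: prefix='0' (no match yet)
Bit 5: prefix='00' (no match yet)
Bit 6: prefix='001' -> emit 'g', reset
Bit 7: prefix='1' (no match yet)
Bit 8: prefix='11' (no match yet)
Bit 9: prefix='111' -> emit 'j', reset
Bit 10: prefix='1' (no match yet)
Bit 11: prefix='11' (no match yet)
Bit 12: prefix='110' -> emit 'k', reset
Bit 13: prefix='1' (no match yet)
Bit 14: prefix='10' -> emit 'o', reset
Bit 15: prefix='0' (no match yet)
Bit 16: prefix='00' (no match yet)
Bit 17: prefix='000' -> emit 'p', reset
Bit 18: prefix='0' (no match yet)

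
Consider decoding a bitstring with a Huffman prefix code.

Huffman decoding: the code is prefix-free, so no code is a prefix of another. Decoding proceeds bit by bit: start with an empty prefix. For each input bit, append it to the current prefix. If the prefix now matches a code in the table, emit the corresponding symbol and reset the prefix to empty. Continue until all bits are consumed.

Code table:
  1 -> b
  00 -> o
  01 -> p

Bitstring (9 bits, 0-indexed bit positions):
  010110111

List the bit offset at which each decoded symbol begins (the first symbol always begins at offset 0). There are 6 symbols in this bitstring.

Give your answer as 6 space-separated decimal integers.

Bit 0: prefix='0' (no match yet)
Bit 1: prefix='01' -> emit 'p', reset
Bit 2: prefix='0' (no match yet)
Bit 3: prefix='01' -> emit 'p', reset
Bit 4: prefix='1' -> emit 'b', reset
Bit 5: prefix='0' (no match yet)
Bit 6: prefix='01' -> emit 'p', reset
Bit 7: prefix='1' -> emit 'b', reset
Bit 8: prefix='1' -> emit 'b', reset

Answer: 0 2 4 5 7 8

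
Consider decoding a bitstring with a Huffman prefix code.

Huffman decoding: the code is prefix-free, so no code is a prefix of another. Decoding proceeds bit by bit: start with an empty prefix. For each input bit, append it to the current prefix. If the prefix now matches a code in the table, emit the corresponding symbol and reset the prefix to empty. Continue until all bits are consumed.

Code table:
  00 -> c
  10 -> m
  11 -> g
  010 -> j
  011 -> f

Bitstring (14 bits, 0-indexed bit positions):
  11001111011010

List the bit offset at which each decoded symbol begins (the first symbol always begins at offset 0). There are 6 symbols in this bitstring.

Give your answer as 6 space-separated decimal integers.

Bit 0: prefix='1' (no match yet)
Bit 1: prefix='11' -> emit 'g', reset
Bit 2: prefix='0' (no match yet)
Bit 3: prefix='00' -> emit 'c', reset
Bit 4: prefix='1' (no match yet)
Bit 5: prefix='11' -> emit 'g', reset
Bit 6: prefix='1' (no match yet)
Bit 7: prefix='11' -> emit 'g', reset
Bit 8: prefix='0' (no match yet)
Bit 9: prefix='01' (no match yet)
Bit 10: prefix='011' -> emit 'f', reset
Bit 11: prefix='0' (no match yet)
Bit 12: prefix='01' (no match yet)
Bit 13: prefix='010' -> emit 'j', reset

Answer: 0 2 4 6 8 11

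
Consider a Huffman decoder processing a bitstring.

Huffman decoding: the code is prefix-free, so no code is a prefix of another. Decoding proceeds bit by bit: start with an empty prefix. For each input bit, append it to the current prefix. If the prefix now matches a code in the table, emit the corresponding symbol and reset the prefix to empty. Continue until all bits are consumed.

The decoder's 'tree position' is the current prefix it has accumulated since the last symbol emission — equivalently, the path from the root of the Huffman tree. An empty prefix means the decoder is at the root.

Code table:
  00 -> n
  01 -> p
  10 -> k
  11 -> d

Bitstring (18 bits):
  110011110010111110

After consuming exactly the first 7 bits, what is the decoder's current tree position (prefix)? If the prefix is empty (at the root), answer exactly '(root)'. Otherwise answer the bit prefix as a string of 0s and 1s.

Answer: 1

Derivation:
Bit 0: prefix='1' (no match yet)
Bit 1: prefix='11' -> emit 'd', reset
Bit 2: prefix='0' (no match yet)
Bit 3: prefix='00' -> emit 'n', reset
Bit 4: prefix='1' (no match yet)
Bit 5: prefix='11' -> emit 'd', reset
Bit 6: prefix='1' (no match yet)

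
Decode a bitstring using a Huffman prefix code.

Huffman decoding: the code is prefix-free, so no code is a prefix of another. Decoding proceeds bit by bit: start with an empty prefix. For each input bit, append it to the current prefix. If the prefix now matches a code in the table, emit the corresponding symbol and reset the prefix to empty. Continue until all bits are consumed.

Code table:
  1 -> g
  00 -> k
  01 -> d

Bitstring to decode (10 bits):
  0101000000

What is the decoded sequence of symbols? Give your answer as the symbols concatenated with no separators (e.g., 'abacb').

Bit 0: prefix='0' (no match yet)
Bit 1: prefix='01' -> emit 'd', reset
Bit 2: prefix='0' (no match yet)
Bit 3: prefix='01' -> emit 'd', reset
Bit 4: prefix='0' (no match yet)
Bit 5: prefix='00' -> emit 'k', reset
Bit 6: prefix='0' (no match yet)
Bit 7: prefix='00' -> emit 'k', reset
Bit 8: prefix='0' (no match yet)
Bit 9: prefix='00' -> emit 'k', reset

Answer: ddkkk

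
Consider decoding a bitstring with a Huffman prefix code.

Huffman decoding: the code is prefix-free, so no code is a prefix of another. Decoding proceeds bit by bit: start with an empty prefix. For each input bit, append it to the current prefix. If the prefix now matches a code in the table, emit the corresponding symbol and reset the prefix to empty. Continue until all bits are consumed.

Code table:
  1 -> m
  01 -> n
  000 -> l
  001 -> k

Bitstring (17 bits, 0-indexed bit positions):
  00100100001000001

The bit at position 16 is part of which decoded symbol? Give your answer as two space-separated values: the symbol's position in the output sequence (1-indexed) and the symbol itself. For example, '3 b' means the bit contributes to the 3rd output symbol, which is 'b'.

Answer: 6 k

Derivation:
Bit 0: prefix='0' (no match yet)
Bit 1: prefix='00' (no match yet)
Bit 2: prefix='001' -> emit 'k', reset
Bit 3: prefix='0' (no match yet)
Bit 4: prefix='00' (no match yet)
Bit 5: prefix='001' -> emit 'k', reset
Bit 6: prefix='0' (no match yet)
Bit 7: prefix='00' (no match yet)
Bit 8: prefix='000' -> emit 'l', reset
Bit 9: prefix='0' (no match yet)
Bit 10: prefix='01' -> emit 'n', reset
Bit 11: prefix='0' (no match yet)
Bit 12: prefix='00' (no match yet)
Bit 13: prefix='000' -> emit 'l', reset
Bit 14: prefix='0' (no match yet)
Bit 15: prefix='00' (no match yet)
Bit 16: prefix='001' -> emit 'k', reset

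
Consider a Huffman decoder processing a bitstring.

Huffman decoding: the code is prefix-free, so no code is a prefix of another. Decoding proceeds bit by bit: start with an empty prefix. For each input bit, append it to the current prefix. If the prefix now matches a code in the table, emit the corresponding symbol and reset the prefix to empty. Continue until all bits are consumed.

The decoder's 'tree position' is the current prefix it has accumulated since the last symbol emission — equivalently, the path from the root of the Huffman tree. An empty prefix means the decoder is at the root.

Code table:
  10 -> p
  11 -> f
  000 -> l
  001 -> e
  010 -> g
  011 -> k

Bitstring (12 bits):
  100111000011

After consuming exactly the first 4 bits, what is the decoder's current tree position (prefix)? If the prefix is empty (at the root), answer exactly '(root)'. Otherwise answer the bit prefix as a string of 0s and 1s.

Answer: 01

Derivation:
Bit 0: prefix='1' (no match yet)
Bit 1: prefix='10' -> emit 'p', reset
Bit 2: prefix='0' (no match yet)
Bit 3: prefix='01' (no match yet)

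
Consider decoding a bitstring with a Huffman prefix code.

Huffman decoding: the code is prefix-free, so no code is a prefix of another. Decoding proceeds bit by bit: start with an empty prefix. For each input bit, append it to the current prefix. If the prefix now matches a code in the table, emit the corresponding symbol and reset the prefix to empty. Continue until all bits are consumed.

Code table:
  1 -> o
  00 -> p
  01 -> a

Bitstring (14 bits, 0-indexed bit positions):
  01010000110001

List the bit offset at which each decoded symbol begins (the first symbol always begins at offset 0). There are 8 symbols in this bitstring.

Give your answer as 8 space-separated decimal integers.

Answer: 0 2 4 6 8 9 10 12

Derivation:
Bit 0: prefix='0' (no match yet)
Bit 1: prefix='01' -> emit 'a', reset
Bit 2: prefix='0' (no match yet)
Bit 3: prefix='01' -> emit 'a', reset
Bit 4: prefix='0' (no match yet)
Bit 5: prefix='00' -> emit 'p', reset
Bit 6: prefix='0' (no match yet)
Bit 7: prefix='00' -> emit 'p', reset
Bit 8: prefix='1' -> emit 'o', reset
Bit 9: prefix='1' -> emit 'o', reset
Bit 10: prefix='0' (no match yet)
Bit 11: prefix='00' -> emit 'p', reset
Bit 12: prefix='0' (no match yet)
Bit 13: prefix='01' -> emit 'a', reset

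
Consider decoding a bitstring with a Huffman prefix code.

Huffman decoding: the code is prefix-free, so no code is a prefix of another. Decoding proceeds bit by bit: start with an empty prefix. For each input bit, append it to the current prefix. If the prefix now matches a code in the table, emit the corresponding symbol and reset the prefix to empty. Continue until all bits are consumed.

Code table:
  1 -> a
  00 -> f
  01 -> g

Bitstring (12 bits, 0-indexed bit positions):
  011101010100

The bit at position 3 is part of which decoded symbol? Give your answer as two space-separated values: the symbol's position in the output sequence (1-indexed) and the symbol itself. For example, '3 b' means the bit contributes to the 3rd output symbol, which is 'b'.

Bit 0: prefix='0' (no match yet)
Bit 1: prefix='01' -> emit 'g', reset
Bit 2: prefix='1' -> emit 'a', reset
Bit 3: prefix='1' -> emit 'a', reset
Bit 4: prefix='0' (no match yet)
Bit 5: prefix='01' -> emit 'g', reset
Bit 6: prefix='0' (no match yet)
Bit 7: prefix='01' -> emit 'g', reset

Answer: 3 a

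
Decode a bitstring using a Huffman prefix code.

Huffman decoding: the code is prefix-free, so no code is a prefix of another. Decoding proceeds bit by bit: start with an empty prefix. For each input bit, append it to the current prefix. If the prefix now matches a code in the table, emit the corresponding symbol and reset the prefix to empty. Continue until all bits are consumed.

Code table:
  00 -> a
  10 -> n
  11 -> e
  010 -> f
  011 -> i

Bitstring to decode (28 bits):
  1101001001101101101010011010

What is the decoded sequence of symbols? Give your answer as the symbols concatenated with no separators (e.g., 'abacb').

Answer: effiiifnif

Derivation:
Bit 0: prefix='1' (no match yet)
Bit 1: prefix='11' -> emit 'e', reset
Bit 2: prefix='0' (no match yet)
Bit 3: prefix='01' (no match yet)
Bit 4: prefix='010' -> emit 'f', reset
Bit 5: prefix='0' (no match yet)
Bit 6: prefix='01' (no match yet)
Bit 7: prefix='010' -> emit 'f', reset
Bit 8: prefix='0' (no match yet)
Bit 9: prefix='01' (no match yet)
Bit 10: prefix='011' -> emit 'i', reset
Bit 11: prefix='0' (no match yet)
Bit 12: prefix='01' (no match yet)
Bit 13: prefix='011' -> emit 'i', reset
Bit 14: prefix='0' (no match yet)
Bit 15: prefix='01' (no match yet)
Bit 16: prefix='011' -> emit 'i', reset
Bit 17: prefix='0' (no match yet)
Bit 18: prefix='01' (no match yet)
Bit 19: prefix='010' -> emit 'f', reset
Bit 20: prefix='1' (no match yet)
Bit 21: prefix='10' -> emit 'n', reset
Bit 22: prefix='0' (no match yet)
Bit 23: prefix='01' (no match yet)
Bit 24: prefix='011' -> emit 'i', reset
Bit 25: prefix='0' (no match yet)
Bit 26: prefix='01' (no match yet)
Bit 27: prefix='010' -> emit 'f', reset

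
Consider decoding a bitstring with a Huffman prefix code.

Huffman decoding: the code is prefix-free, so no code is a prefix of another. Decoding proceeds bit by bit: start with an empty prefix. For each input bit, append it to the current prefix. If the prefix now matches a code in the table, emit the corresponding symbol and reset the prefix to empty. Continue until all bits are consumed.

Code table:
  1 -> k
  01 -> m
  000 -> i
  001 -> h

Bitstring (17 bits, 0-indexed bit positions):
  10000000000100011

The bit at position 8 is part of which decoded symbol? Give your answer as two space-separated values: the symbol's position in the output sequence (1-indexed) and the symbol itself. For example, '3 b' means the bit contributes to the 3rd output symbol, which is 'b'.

Answer: 4 i

Derivation:
Bit 0: prefix='1' -> emit 'k', reset
Bit 1: prefix='0' (no match yet)
Bit 2: prefix='00' (no match yet)
Bit 3: prefix='000' -> emit 'i', reset
Bit 4: prefix='0' (no match yet)
Bit 5: prefix='00' (no match yet)
Bit 6: prefix='000' -> emit 'i', reset
Bit 7: prefix='0' (no match yet)
Bit 8: prefix='00' (no match yet)
Bit 9: prefix='000' -> emit 'i', reset
Bit 10: prefix='0' (no match yet)
Bit 11: prefix='01' -> emit 'm', reset
Bit 12: prefix='0' (no match yet)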